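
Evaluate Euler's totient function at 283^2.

φ(283^2) = 283^2 − 283^1 = 80089 − 283 = 79806.

79806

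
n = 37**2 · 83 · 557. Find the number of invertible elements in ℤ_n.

60728544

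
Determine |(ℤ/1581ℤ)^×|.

960

1581 = 3 · 17 · 31.
φ(1581) = 1581 · (1 − 1/3) · (1 − 1/17) · (1 − 1/31)
       = 1581 · 960/1581 = 960.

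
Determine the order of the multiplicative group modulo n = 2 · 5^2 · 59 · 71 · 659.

53429600

φ(138027550) = 138027550 · (1 − 1/2) · (1 − 1/5) · (1 − 1/59) · (1 − 1/71) · (1 − 1/659)
       = 138027550 · 10685920/27605510 = 53429600.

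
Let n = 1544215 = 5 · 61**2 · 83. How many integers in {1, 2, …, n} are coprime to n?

φ(5) = 5 − 1 = 4.
φ(61^2) = 61^1·(61−1) = 61·60 = 3660.
φ(83) = 83 − 1 = 82.
Multiply: 4 · 3660 · 82 = 1200480.

1200480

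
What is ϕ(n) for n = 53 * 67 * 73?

247104

φ(259223) = 259223 · (1 − 1/53) · (1 − 1/67) · (1 − 1/73)
       = 259223 · 247104/259223 = 247104.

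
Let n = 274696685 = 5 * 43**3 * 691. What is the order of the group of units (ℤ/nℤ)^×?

214336080

φ(5) = 5 − 1 = 4.
φ(43^3) = 43^3 − 43^2 = 79507 − 1849 = 77658.
φ(691) = 691 − 1 = 690.
Since φ is multiplicative, φ(274696685) = 4 · 77658 · 690 = 214336080.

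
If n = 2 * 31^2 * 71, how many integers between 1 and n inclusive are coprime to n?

65100

φ(2) = 2 − 1 = 1.
φ(31^2) = 31^2 − 31^1 = 961 − 31 = 930.
φ(71) = 71 − 1 = 70.
Multiply: 1 · 930 · 70 = 65100.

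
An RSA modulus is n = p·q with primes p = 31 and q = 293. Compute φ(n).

φ(n) = (p − 1)(q − 1) = (31−1)(293−1) = 30·292 = 8760.

8760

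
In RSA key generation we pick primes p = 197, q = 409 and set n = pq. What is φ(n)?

79968

φ(197) = 197 − 1 = 196.
φ(409) = 409 − 1 = 408.
Multiply: 196 · 408 = 79968.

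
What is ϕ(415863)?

221760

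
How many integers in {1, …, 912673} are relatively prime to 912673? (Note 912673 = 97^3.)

903264

φ(912673) = 912673 · (1 − 1/97)
       = 912673 · 96/97 = 903264.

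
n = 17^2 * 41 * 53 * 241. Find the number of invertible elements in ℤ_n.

135782400

φ(17^2) = 17^2 − 17^1 = 289 − 17 = 272.
φ(41) = 41 − 1 = 40.
φ(53) = 53 − 1 = 52.
φ(241) = 241 − 1 = 240.
Since φ is multiplicative, φ(151347277) = 272 · 40 · 52 · 240 = 135782400.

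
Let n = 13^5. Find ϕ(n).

φ(13^5) = 13^5 − 13^4 = 371293 − 28561 = 342732.

342732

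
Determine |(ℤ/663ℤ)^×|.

Factor 663: 663 = 3 * 13 * 17.
φ(663) = 663 · (1 − 1/3) · (1 − 1/13) · (1 − 1/17)
       = 663 · 384/663 = 384.

384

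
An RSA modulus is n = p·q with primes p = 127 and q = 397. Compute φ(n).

49896

For distinct primes, φ(pq) = (p−1)(q−1) = 126 × 396 = 49896.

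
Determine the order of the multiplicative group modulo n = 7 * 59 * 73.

25056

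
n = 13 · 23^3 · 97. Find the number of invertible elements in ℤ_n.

φ(15342587) = 15342587 · (1 − 1/13) · (1 − 1/23) · (1 − 1/97)
       = 15342587 · 25344/29003 = 13406976.

13406976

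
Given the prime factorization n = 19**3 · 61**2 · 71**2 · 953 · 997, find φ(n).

φ(19^3) = 19^3 − 19^2 = 6859 − 361 = 6498.
φ(61^2) = 61^1·(61−1) = 61·60 = 3660.
φ(71^2) = 71^2 − 71^1 = 5041 − 71 = 4970.
φ(953) = 953 − 1 = 952.
φ(997) = 997 − 1 = 996.
φ(122243346147686759) = 6498 × 3660 × 4970 × 952 × 996 = 112076218165363200.

112076218165363200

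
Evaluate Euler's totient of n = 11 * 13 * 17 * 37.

69120

φ(11) = 11 − 1 = 10.
φ(13) = 13 − 1 = 12.
φ(17) = 17 − 1 = 16.
φ(37) = 37 − 1 = 36.
Since φ is multiplicative, φ(89947) = 10 · 12 · 16 · 36 = 69120.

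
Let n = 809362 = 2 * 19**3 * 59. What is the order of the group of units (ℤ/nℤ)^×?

φ(809362) = 809362 · (1 − 1/2) · (1 − 1/19) · (1 − 1/59)
       = 809362 · 1044/2242 = 376884.

376884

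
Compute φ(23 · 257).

5632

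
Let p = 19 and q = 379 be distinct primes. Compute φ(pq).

φ(19) = 19 − 1 = 18.
φ(379) = 379 − 1 = 378.
Multiply: 18 · 378 = 6804.

6804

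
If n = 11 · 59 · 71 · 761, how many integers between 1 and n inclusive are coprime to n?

φ(11) = 11 − 1 = 10.
φ(59) = 59 − 1 = 58.
φ(71) = 71 − 1 = 70.
φ(761) = 761 − 1 = 760.
φ(35066119) = 10 × 58 × 70 × 760 = 30856000.

30856000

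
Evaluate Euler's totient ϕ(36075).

17280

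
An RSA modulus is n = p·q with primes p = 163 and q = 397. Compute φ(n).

φ(pq) = (p−1)(q−1) = 162 · 396 = 64152.

64152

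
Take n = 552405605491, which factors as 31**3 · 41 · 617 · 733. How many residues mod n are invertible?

φ(31^3) = 31^3 − 31^2 = 29791 − 961 = 28830.
φ(41) = 41 − 1 = 40.
φ(617) = 617 − 1 = 616.
φ(733) = 733 − 1 = 732.
Multiply: 28830 · 40 · 616 · 732 = 519991718400.

519991718400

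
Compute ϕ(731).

672

Prime factorization: 731 = 17 × 43.
φ(731) = 731 · (1 − 1/17) · (1 − 1/43)
       = 731 · 672/731 = 672.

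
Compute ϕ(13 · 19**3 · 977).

φ(87116159) = 87116159 · (1 − 1/13) · (1 − 1/19) · (1 − 1/977)
       = 87116159 · 210816/241319 = 76104576.

76104576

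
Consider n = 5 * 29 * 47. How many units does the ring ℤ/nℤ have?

φ(6815) = 6815 · (1 − 1/5) · (1 − 1/29) · (1 − 1/47)
       = 6815 · 5152/6815 = 5152.

5152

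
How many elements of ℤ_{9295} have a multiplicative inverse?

6240

First factor: 9295 = 5 · 11 · 13**2.
φ(5) = 5 − 1 = 4.
φ(11) = 11 − 1 = 10.
φ(13^2) = 13^2 − 13^1 = 169 − 13 = 156.
Since φ is multiplicative, φ(9295) = 4 · 10 · 156 = 6240.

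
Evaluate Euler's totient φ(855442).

345744

Prime factorization: 855442 = 2 * 7^3 * 29 * 43.
φ(855442) = 855442 · (1 − 1/2) · (1 − 1/7) · (1 − 1/29) · (1 − 1/43)
       = 855442 · 7056/17458 = 345744.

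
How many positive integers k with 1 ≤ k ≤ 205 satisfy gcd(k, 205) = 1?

160

Prime factorization: 205 = 5 · 41.
φ(5) = 5 − 1 = 4.
φ(41) = 41 − 1 = 40.
φ(205) = 4 × 40 = 160.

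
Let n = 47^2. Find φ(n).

2162

φ(47^2) = 47^1·(47−1) = 47·46 = 2162.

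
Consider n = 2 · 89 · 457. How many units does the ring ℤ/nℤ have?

40128

φ(2) = 2 − 1 = 1.
φ(89) = 89 − 1 = 88.
φ(457) = 457 − 1 = 456.
Since φ is multiplicative, φ(81346) = 1 · 88 · 456 = 40128.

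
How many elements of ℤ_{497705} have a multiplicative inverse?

336960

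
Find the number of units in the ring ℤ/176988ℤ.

49392

First factor: 176988 = 2^2 · 3 · 7^3 · 43.
φ(2^2) = 2^1·(2−1) = 2·1 = 2.
φ(3) = 3 − 1 = 2.
φ(7^3) = 7^2·(7−1) = 49·6 = 294.
φ(43) = 43 − 1 = 42.
Multiply: 2 · 2 · 294 · 42 = 49392.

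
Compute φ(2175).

1120

Prime factorization: 2175 = 3 · 5^2 · 29.
φ(3) = 3 − 1 = 2.
φ(5^2) = 5^1·(5−1) = 5·4 = 20.
φ(29) = 29 − 1 = 28.
Since φ is multiplicative, φ(2175) = 2 · 20 · 28 = 1120.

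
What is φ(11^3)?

1210

φ(1331) = 1331 · (1 − 1/11)
       = 1331 · 10/11 = 1210.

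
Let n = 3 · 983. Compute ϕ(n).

φ(3) = 3 − 1 = 2.
φ(983) = 983 − 1 = 982.
Since φ is multiplicative, φ(2949) = 2 · 982 = 1964.

1964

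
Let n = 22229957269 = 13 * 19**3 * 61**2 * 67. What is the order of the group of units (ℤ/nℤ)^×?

φ(22229957269) = 22229957269 · (1 − 1/13) · (1 − 1/19) · (1 − 1/61) · (1 − 1/67)
       = 22229957269 · 855360/1009489 = 18835882560.

18835882560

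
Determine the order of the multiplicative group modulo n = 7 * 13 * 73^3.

27625536

φ(35400547) = 35400547 · (1 − 1/7) · (1 − 1/13) · (1 − 1/73)
       = 35400547 · 5184/6643 = 27625536.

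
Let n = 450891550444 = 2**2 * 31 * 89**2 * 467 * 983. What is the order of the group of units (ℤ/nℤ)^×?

215041031040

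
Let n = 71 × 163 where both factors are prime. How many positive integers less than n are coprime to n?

φ(pq) = (p−1)(q−1) = 70 · 162 = 11340.

11340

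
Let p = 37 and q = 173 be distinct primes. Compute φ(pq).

For distinct primes, φ(pq) = (p−1)(q−1) = 36 × 172 = 6192.

6192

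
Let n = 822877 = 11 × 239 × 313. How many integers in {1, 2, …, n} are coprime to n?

742560

φ(11) = 11 − 1 = 10.
φ(239) = 239 − 1 = 238.
φ(313) = 313 − 1 = 312.
φ(822877) = 10 × 238 × 312 = 742560.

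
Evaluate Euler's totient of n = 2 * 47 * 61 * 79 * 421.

90417600

φ(190707106) = 190707106 · (1 − 1/2) · (1 − 1/47) · (1 − 1/61) · (1 − 1/79) · (1 − 1/421)
       = 190707106 · 90417600/190707106 = 90417600.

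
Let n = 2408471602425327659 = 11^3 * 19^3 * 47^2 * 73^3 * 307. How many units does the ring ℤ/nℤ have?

φ(11^3) = 11^2·(11−1) = 121·10 = 1210.
φ(19^3) = 19^3 − 19^2 = 6859 − 361 = 6498.
φ(47^2) = 47^1·(47−1) = 47·46 = 2162.
φ(73^3) = 73^3 − 73^2 = 389017 − 5329 = 383688.
φ(307) = 307 − 1 = 306.
φ(2408471602425327659) = 1210 × 6498 × 2162 × 383688 × 306 = 1995815587105802880.

1995815587105802880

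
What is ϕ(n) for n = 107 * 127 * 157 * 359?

φ(765916807) = 765916807 · (1 − 1/107) · (1 − 1/127) · (1 − 1/157) · (1 − 1/359)
       = 765916807 · 745905888/765916807 = 745905888.

745905888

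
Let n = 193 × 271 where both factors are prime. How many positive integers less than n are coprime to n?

φ(pq) = (p−1)(q−1) = 192 · 270 = 51840.

51840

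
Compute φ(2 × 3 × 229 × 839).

φ(1152786) = 1152786 · (1 − 1/2) · (1 − 1/3) · (1 − 1/229) · (1 − 1/839)
       = 1152786 · 382128/1152786 = 382128.

382128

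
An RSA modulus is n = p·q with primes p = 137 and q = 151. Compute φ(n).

20400

φ(pq) = (p−1)(q−1) = 136 · 150 = 20400.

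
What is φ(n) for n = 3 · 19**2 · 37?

φ(3) = 3 − 1 = 2.
φ(19^2) = 19^2 − 19^1 = 361 − 19 = 342.
φ(37) = 37 − 1 = 36.
Multiply: 2 · 342 · 36 = 24624.

24624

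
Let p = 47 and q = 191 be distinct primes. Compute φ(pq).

8740

φ(8977) = 8977 · (1 − 1/47) · (1 − 1/191)
       = 8977 · 8740/8977 = 8740.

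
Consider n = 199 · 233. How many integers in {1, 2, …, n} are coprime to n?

φ(199) = 199 − 1 = 198.
φ(233) = 233 − 1 = 232.
Multiply: 198 · 232 = 45936.

45936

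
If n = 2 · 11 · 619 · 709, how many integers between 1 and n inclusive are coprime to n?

4375440

φ(2) = 2 − 1 = 1.
φ(11) = 11 − 1 = 10.
φ(619) = 619 − 1 = 618.
φ(709) = 709 − 1 = 708.
φ(9655162) = 1 × 10 × 618 × 708 = 4375440.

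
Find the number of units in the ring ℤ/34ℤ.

34 = 2 * 17.
φ(34) = 34 · (1 − 1/2) · (1 − 1/17)
       = 34 · 16/34 = 16.

16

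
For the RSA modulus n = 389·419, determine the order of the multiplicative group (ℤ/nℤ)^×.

φ(pq) = (p−1)(q−1) = 388 · 418 = 162184.

162184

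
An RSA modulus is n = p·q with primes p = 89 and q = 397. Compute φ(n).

φ(n) = (p − 1)(q − 1) = (89−1)(397−1) = 88·396 = 34848.

34848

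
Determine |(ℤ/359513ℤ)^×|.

First factor: 359513 = 7^2 · 11 · 23 · 29.
φ(7^2) = 7^1·(7−1) = 7·6 = 42.
φ(11) = 11 − 1 = 10.
φ(23) = 23 − 1 = 22.
φ(29) = 29 − 1 = 28.
Since φ is multiplicative, φ(359513) = 42 · 10 · 22 · 28 = 258720.

258720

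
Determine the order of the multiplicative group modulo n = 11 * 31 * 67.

19800

φ(11) = 11 − 1 = 10.
φ(31) = 31 − 1 = 30.
φ(67) = 67 − 1 = 66.
φ(22847) = 10 × 30 × 66 = 19800.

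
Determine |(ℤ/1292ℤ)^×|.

Prime factorization: 1292 = 2^2 × 17 × 19.
φ(1292) = 1292 · (1 − 1/2) · (1 − 1/17) · (1 − 1/19)
       = 1292 · 288/646 = 576.

576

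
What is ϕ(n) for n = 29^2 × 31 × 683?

φ(29^2) = 29^2 − 29^1 = 841 − 29 = 812.
φ(31) = 31 − 1 = 30.
φ(683) = 683 − 1 = 682.
Multiply: 812 · 30 · 682 = 16613520.

16613520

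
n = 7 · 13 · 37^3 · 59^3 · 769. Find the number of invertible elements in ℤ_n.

φ(7) = 7 − 1 = 6.
φ(13) = 13 − 1 = 12.
φ(37^3) = 37^2·(37−1) = 1369·36 = 49284.
φ(59^3) = 59^3 − 59^2 = 205379 − 3481 = 201898.
φ(769) = 769 − 1 = 768.
Since φ is multiplicative, φ(727995909777773) = 6 · 12 · 49284 · 201898 · 768 = 550214057705472.

550214057705472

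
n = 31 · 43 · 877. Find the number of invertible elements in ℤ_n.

1103760

φ(1169041) = 1169041 · (1 − 1/31) · (1 − 1/43) · (1 − 1/877)
       = 1169041 · 1103760/1169041 = 1103760.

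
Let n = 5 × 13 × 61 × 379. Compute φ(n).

1088640

φ(5) = 5 − 1 = 4.
φ(13) = 13 − 1 = 12.
φ(61) = 61 − 1 = 60.
φ(379) = 379 − 1 = 378.
φ(1502735) = 4 × 12 × 60 × 378 = 1088640.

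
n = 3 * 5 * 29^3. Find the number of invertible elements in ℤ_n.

φ(3) = 3 − 1 = 2.
φ(5) = 5 − 1 = 4.
φ(29^3) = 29^3 − 29^2 = 24389 − 841 = 23548.
Since φ is multiplicative, φ(365835) = 2 · 4 · 23548 = 188384.

188384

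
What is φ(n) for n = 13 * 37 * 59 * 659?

φ(18701761) = 18701761 · (1 − 1/13) · (1 − 1/37) · (1 − 1/59) · (1 − 1/659)
       = 18701761 · 16486848/18701761 = 16486848.

16486848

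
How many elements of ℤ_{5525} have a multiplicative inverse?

Prime factorization: 5525 = 5^2 · 13 · 17.
φ(5^2) = 5^1·(5−1) = 5·4 = 20.
φ(13) = 13 − 1 = 12.
φ(17) = 17 − 1 = 16.
Multiply: 20 · 12 · 16 = 3840.

3840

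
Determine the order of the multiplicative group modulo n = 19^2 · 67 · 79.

1760616

φ(19^2) = 19^1·(19−1) = 19·18 = 342.
φ(67) = 67 − 1 = 66.
φ(79) = 79 − 1 = 78.
Since φ is multiplicative, φ(1910773) = 342 · 66 · 78 = 1760616.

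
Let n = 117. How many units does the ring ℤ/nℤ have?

72

First factor: 117 = 3^2 * 13.
φ(117) = 117 · (1 − 1/3) · (1 − 1/13)
       = 117 · 24/39 = 72.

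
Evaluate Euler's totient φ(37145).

25344

First factor: 37145 = 5 · 17 · 19 · 23.
φ(5) = 5 − 1 = 4.
φ(17) = 17 − 1 = 16.
φ(19) = 19 − 1 = 18.
φ(23) = 23 − 1 = 22.
Since φ is multiplicative, φ(37145) = 4 · 16 · 18 · 22 = 25344.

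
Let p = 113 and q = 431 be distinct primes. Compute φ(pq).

48160

φ(n) = (p − 1)(q − 1) = (113−1)(431−1) = 112·430 = 48160.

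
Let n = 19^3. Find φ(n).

φ(19^3) = 19^3 − 19^2 = 6859 − 361 = 6498.

6498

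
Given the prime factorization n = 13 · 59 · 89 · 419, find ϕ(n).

25601664

φ(13) = 13 − 1 = 12.
φ(59) = 59 − 1 = 58.
φ(89) = 89 − 1 = 88.
φ(419) = 419 − 1 = 418.
φ(28602197) = 12 × 58 × 88 × 418 = 25601664.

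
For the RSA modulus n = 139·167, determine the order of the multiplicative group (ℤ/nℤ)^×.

22908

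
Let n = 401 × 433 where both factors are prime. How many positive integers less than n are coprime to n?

172800

φ(173633) = 173633 · (1 − 1/401) · (1 − 1/433)
       = 173633 · 172800/173633 = 172800.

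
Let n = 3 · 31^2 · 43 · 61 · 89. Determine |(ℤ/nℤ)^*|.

φ(3) = 3 − 1 = 2.
φ(31^2) = 31^2 − 31^1 = 961 − 31 = 930.
φ(43) = 43 − 1 = 42.
φ(61) = 61 − 1 = 60.
φ(89) = 89 − 1 = 88.
Since φ is multiplicative, φ(673027701) = 2 · 930 · 42 · 60 · 88 = 412473600.

412473600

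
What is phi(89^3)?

697048

φ(704969) = 704969 · (1 − 1/89)
       = 704969 · 88/89 = 697048.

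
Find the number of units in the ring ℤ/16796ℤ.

6912

Factor 16796: 16796 = 2^2 · 13 · 17 · 19.
φ(16796) = 16796 · (1 − 1/2) · (1 − 1/13) · (1 − 1/17) · (1 − 1/19)
       = 16796 · 3456/8398 = 6912.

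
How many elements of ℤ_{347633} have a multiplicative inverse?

Factor 347633: 347633 = 11^2 * 13^2 * 17.
φ(347633) = 347633 · (1 − 1/11) · (1 − 1/13) · (1 − 1/17)
       = 347633 · 1920/2431 = 274560.

274560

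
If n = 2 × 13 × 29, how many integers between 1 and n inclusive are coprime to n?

336

φ(2) = 2 − 1 = 1.
φ(13) = 13 − 1 = 12.
φ(29) = 29 − 1 = 28.
Multiply: 1 · 12 · 28 = 336.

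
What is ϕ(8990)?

First factor: 8990 = 2 · 5 · 29 · 31.
φ(2) = 2 − 1 = 1.
φ(5) = 5 − 1 = 4.
φ(29) = 29 − 1 = 28.
φ(31) = 31 − 1 = 30.
Multiply: 1 · 4 · 28 · 30 = 3360.

3360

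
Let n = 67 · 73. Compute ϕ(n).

4752

φ(4891) = 4891 · (1 − 1/67) · (1 − 1/73)
       = 4891 · 4752/4891 = 4752.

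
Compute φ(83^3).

φ(83^3) = 83^3 − 83^2 = 571787 − 6889 = 564898.

564898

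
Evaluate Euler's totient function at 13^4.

26364

φ(13^4) = 13^4 − 13^3 = 28561 − 2197 = 26364.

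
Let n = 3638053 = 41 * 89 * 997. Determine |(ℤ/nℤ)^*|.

3505920

φ(41) = 41 − 1 = 40.
φ(89) = 89 − 1 = 88.
φ(997) = 997 − 1 = 996.
Since φ is multiplicative, φ(3638053) = 40 · 88 · 996 = 3505920.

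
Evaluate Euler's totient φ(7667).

First factor: 7667 = 11 × 17 × 41.
φ(7667) = 7667 · (1 − 1/11) · (1 − 1/17) · (1 − 1/41)
       = 7667 · 6400/7667 = 6400.

6400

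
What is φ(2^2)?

2

φ(2^2) = 2^2 − 2^1 = 4 − 2 = 2.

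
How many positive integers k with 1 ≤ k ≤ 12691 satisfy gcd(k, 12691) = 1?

First factor: 12691 = 7**3 · 37.
φ(7^3) = 7^2·(7−1) = 49·6 = 294.
φ(37) = 37 − 1 = 36.
Multiply: 294 · 36 = 10584.

10584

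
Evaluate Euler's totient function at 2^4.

φ(16) = 16 · (1 − 1/2)
       = 16 · 1/2 = 8.

8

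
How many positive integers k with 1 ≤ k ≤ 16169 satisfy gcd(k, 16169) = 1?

First factor: 16169 = 19 * 23 * 37.
φ(16169) = 16169 · (1 − 1/19) · (1 − 1/23) · (1 − 1/37)
       = 16169 · 14256/16169 = 14256.

14256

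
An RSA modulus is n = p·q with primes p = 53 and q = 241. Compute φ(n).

φ(53) = 53 − 1 = 52.
φ(241) = 241 − 1 = 240.
Multiply: 52 · 240 = 12480.

12480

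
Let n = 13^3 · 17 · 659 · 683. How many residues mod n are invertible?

14561234688

φ(16810672853) = 16810672853 · (1 − 1/13) · (1 − 1/17) · (1 − 1/659) · (1 − 1/683)
       = 16810672853 · 86161152/99471437 = 14561234688.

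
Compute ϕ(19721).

Prime factorization: 19721 = 13 · 37 · 41.
φ(13) = 13 − 1 = 12.
φ(37) = 37 − 1 = 36.
φ(41) = 41 − 1 = 40.
Multiply: 12 · 36 · 40 = 17280.

17280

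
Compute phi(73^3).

383688

φ(389017) = 389017 · (1 − 1/73)
       = 389017 · 72/73 = 383688.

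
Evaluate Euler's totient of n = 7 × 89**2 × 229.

10714176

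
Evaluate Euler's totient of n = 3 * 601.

φ(3) = 3 − 1 = 2.
φ(601) = 601 − 1 = 600.
Multiply: 2 · 600 = 1200.

1200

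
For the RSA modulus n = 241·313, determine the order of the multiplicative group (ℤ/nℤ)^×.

74880

φ(241) = 241 − 1 = 240.
φ(313) = 313 − 1 = 312.
φ(75433) = 240 × 312 = 74880.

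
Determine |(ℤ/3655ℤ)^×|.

3655 = 5 * 17 * 43.
φ(3655) = 3655 · (1 − 1/5) · (1 − 1/17) · (1 − 1/43)
       = 3655 · 2688/3655 = 2688.

2688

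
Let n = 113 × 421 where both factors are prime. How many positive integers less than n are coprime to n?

φ(pq) = (p−1)(q−1) = 112 · 420 = 47040.

47040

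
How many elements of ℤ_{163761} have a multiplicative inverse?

89856

Prime factorization: 163761 = 3 × 13^2 × 17 × 19.
φ(3) = 3 − 1 = 2.
φ(13^2) = 13^1·(13−1) = 13·12 = 156.
φ(17) = 17 − 1 = 16.
φ(19) = 19 − 1 = 18.
Since φ is multiplicative, φ(163761) = 2 · 156 · 16 · 18 = 89856.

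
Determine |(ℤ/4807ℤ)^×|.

3960

First factor: 4807 = 11 · 19 · 23.
φ(11) = 11 − 1 = 10.
φ(19) = 19 − 1 = 18.
φ(23) = 23 − 1 = 22.
φ(4807) = 10 × 18 × 22 = 3960.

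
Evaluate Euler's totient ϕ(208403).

168960

First factor: 208403 = 13 * 17 * 23 * 41.
φ(208403) = 208403 · (1 − 1/13) · (1 − 1/17) · (1 − 1/23) · (1 − 1/41)
       = 208403 · 168960/208403 = 168960.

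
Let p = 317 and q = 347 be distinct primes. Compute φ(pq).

φ(pq) = (p−1)(q−1) = 316 · 346 = 109336.

109336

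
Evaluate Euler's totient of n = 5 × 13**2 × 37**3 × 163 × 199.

986440156416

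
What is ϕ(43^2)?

1806

φ(43^2) = 43^1·(43−1) = 43·42 = 1806.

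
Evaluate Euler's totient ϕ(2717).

First factor: 2717 = 11 * 13 * 19.
φ(11) = 11 − 1 = 10.
φ(13) = 13 − 1 = 12.
φ(19) = 19 − 1 = 18.
φ(2717) = 10 × 12 × 18 = 2160.

2160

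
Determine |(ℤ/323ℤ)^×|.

323 = 17 · 19.
φ(17) = 17 − 1 = 16.
φ(19) = 19 − 1 = 18.
φ(323) = 16 × 18 = 288.

288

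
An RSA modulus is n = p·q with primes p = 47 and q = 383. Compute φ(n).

17572

For distinct primes, φ(pq) = (p−1)(q−1) = 46 × 382 = 17572.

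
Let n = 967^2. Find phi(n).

φ(967^2) = 967^1·(967−1) = 967·966 = 934122.

934122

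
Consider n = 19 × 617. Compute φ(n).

11088

φ(19) = 19 − 1 = 18.
φ(617) = 617 − 1 = 616.
φ(11723) = 18 × 616 = 11088.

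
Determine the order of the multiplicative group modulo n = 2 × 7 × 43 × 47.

φ(28294) = 28294 · (1 − 1/2) · (1 − 1/7) · (1 − 1/43) · (1 − 1/47)
       = 28294 · 11592/28294 = 11592.

11592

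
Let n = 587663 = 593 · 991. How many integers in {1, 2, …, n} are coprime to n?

586080

φ(587663) = 587663 · (1 − 1/593) · (1 − 1/991)
       = 587663 · 586080/587663 = 586080.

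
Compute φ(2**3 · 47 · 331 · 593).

φ(2^3) = 2^3 − 2^2 = 8 − 4 = 4.
φ(47) = 47 − 1 = 46.
φ(331) = 331 − 1 = 330.
φ(593) = 593 − 1 = 592.
Since φ is multiplicative, φ(73802408) = 4 · 46 · 330 · 592 = 35946240.

35946240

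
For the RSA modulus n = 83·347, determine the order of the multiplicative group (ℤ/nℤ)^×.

28372

φ(pq) = (p−1)(q−1) = 82 · 346 = 28372.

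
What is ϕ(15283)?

First factor: 15283 = 17 × 29 × 31.
φ(17) = 17 − 1 = 16.
φ(29) = 29 − 1 = 28.
φ(31) = 31 − 1 = 30.
φ(15283) = 16 × 28 × 30 = 13440.

13440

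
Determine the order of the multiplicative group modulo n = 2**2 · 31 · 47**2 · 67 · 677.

φ(12424555844) = 12424555844 · (1 − 1/2) · (1 − 1/31) · (1 − 1/47) · (1 − 1/67) · (1 − 1/677)
       = 12424555844 · 61570080/132176126 = 5787587520.

5787587520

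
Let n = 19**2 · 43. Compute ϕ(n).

14364

φ(15523) = 15523 · (1 − 1/19) · (1 − 1/43)
       = 15523 · 756/817 = 14364.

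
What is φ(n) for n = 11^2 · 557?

61160

φ(11^2) = 11^2 − 11^1 = 121 − 11 = 110.
φ(557) = 557 − 1 = 556.
φ(67397) = 110 × 556 = 61160.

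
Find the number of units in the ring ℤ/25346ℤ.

Factor 25346: 25346 = 2 · 19 · 23 · 29.
φ(2) = 2 − 1 = 1.
φ(19) = 19 − 1 = 18.
φ(23) = 23 − 1 = 22.
φ(29) = 29 − 1 = 28.
Since φ is multiplicative, φ(25346) = 1 · 18 · 22 · 28 = 11088.

11088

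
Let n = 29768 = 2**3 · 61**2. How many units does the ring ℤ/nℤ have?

14640

φ(29768) = 29768 · (1 − 1/2) · (1 − 1/61)
       = 29768 · 60/122 = 14640.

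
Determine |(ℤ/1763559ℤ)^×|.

Prime factorization: 1763559 = 3**3 × 7**2 × 31 × 43.
φ(3^3) = 3^2·(3−1) = 9·2 = 18.
φ(7^2) = 7^2 − 7^1 = 49 − 7 = 42.
φ(31) = 31 − 1 = 30.
φ(43) = 43 − 1 = 42.
Multiply: 18 · 42 · 30 · 42 = 952560.

952560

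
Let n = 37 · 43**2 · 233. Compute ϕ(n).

15083712

φ(15940229) = 15940229 · (1 − 1/37) · (1 − 1/43) · (1 − 1/233)
       = 15940229 · 350784/370703 = 15083712.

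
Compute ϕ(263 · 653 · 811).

138367440

φ(263) = 263 − 1 = 262.
φ(653) = 653 − 1 = 652.
φ(811) = 811 − 1 = 810.
Since φ is multiplicative, φ(139280329) = 262 · 652 · 810 = 138367440.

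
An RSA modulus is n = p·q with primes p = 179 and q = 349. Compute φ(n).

61944

φ(n) = (p − 1)(q − 1) = (179−1)(349−1) = 178·348 = 61944.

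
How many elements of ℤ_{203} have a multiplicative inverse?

168

203 = 7 × 29.
φ(203) = 203 · (1 − 1/7) · (1 − 1/29)
       = 203 · 168/203 = 168.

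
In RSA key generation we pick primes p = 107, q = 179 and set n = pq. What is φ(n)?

φ(pq) = (p−1)(q−1) = 106 · 178 = 18868.

18868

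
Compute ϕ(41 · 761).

30400

φ(41) = 41 − 1 = 40.
φ(761) = 761 − 1 = 760.
φ(31201) = 40 × 760 = 30400.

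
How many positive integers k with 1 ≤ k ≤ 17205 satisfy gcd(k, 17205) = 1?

Factor 17205: 17205 = 3 · 5 · 31 · 37.
φ(17205) = 17205 · (1 − 1/3) · (1 − 1/5) · (1 − 1/31) · (1 − 1/37)
       = 17205 · 8640/17205 = 8640.

8640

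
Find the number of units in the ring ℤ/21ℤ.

12

First factor: 21 = 3 · 7.
φ(3) = 3 − 1 = 2.
φ(7) = 7 − 1 = 6.
φ(21) = 2 × 6 = 12.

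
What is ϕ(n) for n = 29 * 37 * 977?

φ(29) = 29 − 1 = 28.
φ(37) = 37 − 1 = 36.
φ(977) = 977 − 1 = 976.
φ(1048321) = 28 × 36 × 976 = 983808.

983808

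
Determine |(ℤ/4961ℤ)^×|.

Prime factorization: 4961 = 11^2 × 41.
φ(11^2) = 11^1·(11−1) = 11·10 = 110.
φ(41) = 41 − 1 = 40.
φ(4961) = 110 × 40 = 4400.

4400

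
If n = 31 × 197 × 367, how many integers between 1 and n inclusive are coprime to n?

φ(31) = 31 − 1 = 30.
φ(197) = 197 − 1 = 196.
φ(367) = 367 − 1 = 366.
φ(2241269) = 30 × 196 × 366 = 2152080.

2152080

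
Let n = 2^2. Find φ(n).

2

φ(4) = 4 · (1 − 1/2)
       = 4 · 1/2 = 2.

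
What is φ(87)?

87 = 3 · 29.
φ(3) = 3 − 1 = 2.
φ(29) = 29 − 1 = 28.
Multiply: 2 · 28 = 56.

56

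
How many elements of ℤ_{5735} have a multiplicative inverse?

4320

5735 = 5 × 31 × 37.
φ(5735) = 5735 · (1 − 1/5) · (1 − 1/31) · (1 − 1/37)
       = 5735 · 4320/5735 = 4320.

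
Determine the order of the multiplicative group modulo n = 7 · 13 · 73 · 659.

φ(7) = 7 − 1 = 6.
φ(13) = 13 − 1 = 12.
φ(73) = 73 − 1 = 72.
φ(659) = 659 − 1 = 658.
Since φ is multiplicative, φ(4377737) = 6 · 12 · 72 · 658 = 3411072.

3411072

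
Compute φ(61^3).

223260

φ(61^3) = 61^2·(61−1) = 3721·60 = 223260.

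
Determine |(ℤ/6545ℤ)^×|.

Prime factorization: 6545 = 5 × 7 × 11 × 17.
φ(5) = 5 − 1 = 4.
φ(7) = 7 − 1 = 6.
φ(11) = 11 − 1 = 10.
φ(17) = 17 − 1 = 16.
Since φ is multiplicative, φ(6545) = 4 · 6 · 10 · 16 = 3840.

3840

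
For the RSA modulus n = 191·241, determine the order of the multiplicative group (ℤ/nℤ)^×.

φ(191) = 191 − 1 = 190.
φ(241) = 241 − 1 = 240.
φ(46031) = 190 × 240 = 45600.

45600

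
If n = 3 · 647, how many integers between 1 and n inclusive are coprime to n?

φ(1941) = 1941 · (1 − 1/3) · (1 − 1/647)
       = 1941 · 1292/1941 = 1292.

1292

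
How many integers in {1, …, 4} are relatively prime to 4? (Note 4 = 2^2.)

φ(2^2) = 2^1·(2−1) = 2·1 = 2.

2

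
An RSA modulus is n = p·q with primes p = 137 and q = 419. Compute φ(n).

For distinct primes, φ(pq) = (p−1)(q−1) = 136 × 418 = 56848.

56848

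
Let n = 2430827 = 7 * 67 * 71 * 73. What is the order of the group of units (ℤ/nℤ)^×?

φ(7) = 7 − 1 = 6.
φ(67) = 67 − 1 = 66.
φ(71) = 71 − 1 = 70.
φ(73) = 73 − 1 = 72.
φ(2430827) = 6 × 66 × 70 × 72 = 1995840.

1995840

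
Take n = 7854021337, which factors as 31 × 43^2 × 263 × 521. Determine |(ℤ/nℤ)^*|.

φ(31) = 31 − 1 = 30.
φ(43^2) = 43^2 − 43^1 = 1849 − 43 = 1806.
φ(263) = 263 − 1 = 262.
φ(521) = 521 − 1 = 520.
φ(7854021337) = 30 × 1806 × 262 × 520 = 7381483200.

7381483200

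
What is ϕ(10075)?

7200

Factor 10075: 10075 = 5**2 * 13 * 31.
φ(5^2) = 5^1·(5−1) = 5·4 = 20.
φ(13) = 13 − 1 = 12.
φ(31) = 31 − 1 = 30.
φ(10075) = 20 × 12 × 30 = 7200.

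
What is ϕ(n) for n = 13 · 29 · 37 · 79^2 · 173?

φ(15060637657) = 15060637657 · (1 − 1/13) · (1 − 1/29) · (1 − 1/37) · (1 − 1/79) · (1 − 1/173)
       = 15060637657 · 162279936/190640983 = 12820114944.

12820114944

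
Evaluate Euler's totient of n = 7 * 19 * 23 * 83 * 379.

73646496

φ(7) = 7 − 1 = 6.
φ(19) = 19 − 1 = 18.
φ(23) = 23 − 1 = 22.
φ(83) = 83 − 1 = 82.
φ(379) = 379 − 1 = 378.
φ(96226963) = 6 × 18 × 22 × 82 × 378 = 73646496.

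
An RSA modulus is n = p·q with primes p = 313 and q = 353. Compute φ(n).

109824

φ(n) = (p − 1)(q − 1) = (313−1)(353−1) = 312·352 = 109824.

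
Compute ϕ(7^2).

42

φ(49) = 49 · (1 − 1/7)
       = 49 · 6/7 = 42.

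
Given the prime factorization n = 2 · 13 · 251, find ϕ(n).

3000

φ(6526) = 6526 · (1 − 1/2) · (1 − 1/13) · (1 − 1/251)
       = 6526 · 3000/6526 = 3000.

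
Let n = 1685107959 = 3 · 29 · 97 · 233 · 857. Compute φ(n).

1067630592

φ(1685107959) = 1685107959 · (1 − 1/3) · (1 − 1/29) · (1 − 1/97) · (1 − 1/233) · (1 − 1/857)
       = 1685107959 · 1067630592/1685107959 = 1067630592.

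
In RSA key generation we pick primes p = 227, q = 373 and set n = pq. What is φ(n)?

84072

For distinct primes, φ(pq) = (p−1)(q−1) = 226 × 372 = 84072.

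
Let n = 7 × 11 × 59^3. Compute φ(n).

φ(15814183) = 15814183 · (1 − 1/7) · (1 − 1/11) · (1 − 1/59)
       = 15814183 · 3480/4543 = 12113880.

12113880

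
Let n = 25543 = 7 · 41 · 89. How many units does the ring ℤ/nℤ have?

21120

φ(7) = 7 − 1 = 6.
φ(41) = 41 − 1 = 40.
φ(89) = 89 − 1 = 88.
Since φ is multiplicative, φ(25543) = 6 · 40 · 88 = 21120.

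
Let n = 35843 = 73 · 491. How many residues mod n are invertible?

φ(73) = 73 − 1 = 72.
φ(491) = 491 − 1 = 490.
Since φ is multiplicative, φ(35843) = 72 · 490 = 35280.

35280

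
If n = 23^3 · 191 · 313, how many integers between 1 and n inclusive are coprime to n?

689900640

φ(23^3) = 23^2·(23−1) = 529·22 = 11638.
φ(191) = 191 − 1 = 190.
φ(313) = 313 − 1 = 312.
Multiply: 11638 · 190 · 312 = 689900640.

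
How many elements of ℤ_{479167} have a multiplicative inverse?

403200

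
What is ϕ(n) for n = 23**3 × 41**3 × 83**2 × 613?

3259488285440640

φ(23^3) = 23^2·(23−1) = 529·22 = 11638.
φ(41^3) = 41^2·(41−1) = 1681·40 = 67240.
φ(83^2) = 83^1·(83−1) = 83·82 = 6806.
φ(613) = 613 − 1 = 612.
φ(3541210452803299) = 11638 × 67240 × 6806 × 612 = 3259488285440640.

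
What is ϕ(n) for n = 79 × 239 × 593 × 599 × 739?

4850101331712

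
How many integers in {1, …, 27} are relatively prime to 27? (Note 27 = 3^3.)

18

φ(3^3) = 3^3 − 3^2 = 27 − 9 = 18.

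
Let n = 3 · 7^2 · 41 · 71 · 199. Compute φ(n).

φ(85155483) = 85155483 · (1 − 1/3) · (1 − 1/7) · (1 − 1/41) · (1 − 1/71) · (1 − 1/199)
       = 85155483 · 6652800/12165069 = 46569600.

46569600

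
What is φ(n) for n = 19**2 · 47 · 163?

2548584

φ(19^2) = 19^1·(19−1) = 19·18 = 342.
φ(47) = 47 − 1 = 46.
φ(163) = 163 − 1 = 162.
Multiply: 342 · 46 · 162 = 2548584.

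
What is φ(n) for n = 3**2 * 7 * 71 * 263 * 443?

291826080

φ(3^2) = 3^2 − 3^1 = 9 − 3 = 6.
φ(7) = 7 − 1 = 6.
φ(71) = 71 − 1 = 70.
φ(263) = 263 − 1 = 262.
φ(443) = 443 − 1 = 442.
Since φ is multiplicative, φ(521144757) = 6 · 6 · 70 · 262 · 442 = 291826080.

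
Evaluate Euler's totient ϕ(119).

96

Prime factorization: 119 = 7 · 17.
φ(119) = 119 · (1 − 1/7) · (1 − 1/17)
       = 119 · 96/119 = 96.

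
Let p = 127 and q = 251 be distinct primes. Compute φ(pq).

31500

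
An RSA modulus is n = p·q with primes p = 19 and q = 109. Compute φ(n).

1944

φ(n) = (p − 1)(q − 1) = (19−1)(109−1) = 18·108 = 1944.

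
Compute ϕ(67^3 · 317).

93622584

φ(67^3) = 67^3 − 67^2 = 300763 − 4489 = 296274.
φ(317) = 317 − 1 = 316.
Since φ is multiplicative, φ(95341871) = 296274 · 316 = 93622584.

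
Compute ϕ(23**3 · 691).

φ(23^3) = 23^2·(23−1) = 529·22 = 11638.
φ(691) = 691 − 1 = 690.
Multiply: 11638 · 690 = 8030220.

8030220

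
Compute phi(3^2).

φ(3^2) = 3^1·(3−1) = 3·2 = 6.

6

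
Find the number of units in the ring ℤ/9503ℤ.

8064

Factor 9503: 9503 = 13 · 17 · 43.
φ(9503) = 9503 · (1 − 1/13) · (1 − 1/17) · (1 − 1/43)
       = 9503 · 8064/9503 = 8064.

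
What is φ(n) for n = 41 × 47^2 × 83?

7091360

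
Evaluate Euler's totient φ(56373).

33264

Prime factorization: 56373 = 3 × 19 × 23 × 43.
φ(56373) = 56373 · (1 − 1/3) · (1 − 1/19) · (1 − 1/23) · (1 − 1/43)
       = 56373 · 33264/56373 = 33264.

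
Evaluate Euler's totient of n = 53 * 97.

4992

φ(5141) = 5141 · (1 − 1/53) · (1 − 1/97)
       = 5141 · 4992/5141 = 4992.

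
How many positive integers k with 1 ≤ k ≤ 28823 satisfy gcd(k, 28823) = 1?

Factor 28823: 28823 = 19 · 37 · 41.
φ(19) = 19 − 1 = 18.
φ(37) = 37 − 1 = 36.
φ(41) = 41 − 1 = 40.
Since φ is multiplicative, φ(28823) = 18 · 36 · 40 = 25920.

25920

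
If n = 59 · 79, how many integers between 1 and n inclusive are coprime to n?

φ(4661) = 4661 · (1 − 1/59) · (1 − 1/79)
       = 4661 · 4524/4661 = 4524.

4524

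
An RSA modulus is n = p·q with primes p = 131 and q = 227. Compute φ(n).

φ(131) = 131 − 1 = 130.
φ(227) = 227 − 1 = 226.
Since φ is multiplicative, φ(29737) = 130 · 226 = 29380.

29380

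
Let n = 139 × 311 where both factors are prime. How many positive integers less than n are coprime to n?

For distinct primes, φ(pq) = (p−1)(q−1) = 138 × 310 = 42780.

42780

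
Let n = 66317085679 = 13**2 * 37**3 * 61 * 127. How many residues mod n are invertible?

φ(13^2) = 13^1·(13−1) = 13·12 = 156.
φ(37^3) = 37^2·(37−1) = 1369·36 = 49284.
φ(61) = 61 − 1 = 60.
φ(127) = 127 − 1 = 126.
Since φ is multiplicative, φ(66317085679) = 156 · 49284 · 60 · 126 = 58123578240.

58123578240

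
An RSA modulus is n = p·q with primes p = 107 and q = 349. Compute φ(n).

φ(n) = (p − 1)(q − 1) = (107−1)(349−1) = 106·348 = 36888.

36888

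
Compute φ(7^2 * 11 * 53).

21840

φ(28567) = 28567 · (1 − 1/7) · (1 − 1/11) · (1 − 1/53)
       = 28567 · 3120/4081 = 21840.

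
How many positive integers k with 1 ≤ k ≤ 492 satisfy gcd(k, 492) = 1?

Prime factorization: 492 = 2**2 × 3 × 41.
φ(492) = 492 · (1 − 1/2) · (1 − 1/3) · (1 − 1/41)
       = 492 · 80/246 = 160.

160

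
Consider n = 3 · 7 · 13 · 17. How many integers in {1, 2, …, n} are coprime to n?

2304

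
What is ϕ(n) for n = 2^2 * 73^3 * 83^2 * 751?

3917070792000

φ(2^2) = 2^1·(2−1) = 2·1 = 2.
φ(73^3) = 73^3 − 73^2 = 389017 − 5329 = 383688.
φ(83^2) = 83^2 − 83^1 = 6889 − 83 = 6806.
φ(751) = 751 − 1 = 750.
Multiply: 2 · 383688 · 6806 · 750 = 3917070792000.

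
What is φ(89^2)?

φ(89^2) = 89^2 − 89^1 = 7921 − 89 = 7832.

7832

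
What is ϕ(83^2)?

6806

φ(83^2) = 83^2 − 83^1 = 6889 − 83 = 6806.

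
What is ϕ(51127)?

47040

First factor: 51127 = 29 × 41 × 43.
φ(29) = 29 − 1 = 28.
φ(41) = 41 − 1 = 40.
φ(43) = 43 − 1 = 42.
Multiply: 28 · 40 · 42 = 47040.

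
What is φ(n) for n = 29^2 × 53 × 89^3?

29432154752

φ(29^2) = 29^2 − 29^1 = 841 − 29 = 812.
φ(53) = 53 − 1 = 52.
φ(89^3) = 89^3 − 89^2 = 704969 − 7921 = 697048.
Since φ is multiplicative, φ(31422583237) = 812 · 52 · 697048 = 29432154752.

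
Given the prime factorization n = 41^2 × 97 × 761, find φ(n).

φ(41^2) = 41^2 − 41^1 = 1681 − 41 = 1640.
φ(97) = 97 − 1 = 96.
φ(761) = 761 − 1 = 760.
Since φ is multiplicative, φ(124086377) = 1640 · 96 · 760 = 119654400.

119654400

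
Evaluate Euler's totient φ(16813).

14784

Factor 16813: 16813 = 17 · 23 · 43.
φ(16813) = 16813 · (1 − 1/17) · (1 − 1/23) · (1 − 1/43)
       = 16813 · 14784/16813 = 14784.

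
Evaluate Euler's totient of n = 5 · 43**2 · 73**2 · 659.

φ(32466692695) = 32466692695 · (1 − 1/5) · (1 − 1/43) · (1 − 1/73) · (1 − 1/659)
       = 32466692695 · 7959168/10343005 = 24983828352.

24983828352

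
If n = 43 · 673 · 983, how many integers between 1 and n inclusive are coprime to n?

27715968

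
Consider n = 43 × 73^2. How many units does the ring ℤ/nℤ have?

φ(229147) = 229147 · (1 − 1/43) · (1 − 1/73)
       = 229147 · 3024/3139 = 220752.

220752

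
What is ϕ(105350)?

35280

105350 = 2 * 5^2 * 7^2 * 43.
φ(105350) = 105350 · (1 − 1/2) · (1 − 1/5) · (1 − 1/7) · (1 − 1/43)
       = 105350 · 1008/3010 = 35280.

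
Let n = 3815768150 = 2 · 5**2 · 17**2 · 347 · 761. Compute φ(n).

1430502400

φ(3815768150) = 3815768150 · (1 − 1/2) · (1 − 1/5) · (1 − 1/17) · (1 − 1/347) · (1 − 1/761)
       = 3815768150 · 16829440/44891390 = 1430502400.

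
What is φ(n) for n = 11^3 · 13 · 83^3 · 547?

4478466152160

φ(11^3) = 11^3 − 11^2 = 1331 − 121 = 1210.
φ(13) = 13 − 1 = 12.
φ(83^3) = 83^2·(83−1) = 6889·82 = 564898.
φ(547) = 547 − 1 = 546.
Multiply: 1210 · 12 · 564898 · 546 = 4478466152160.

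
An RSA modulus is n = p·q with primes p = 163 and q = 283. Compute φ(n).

For distinct primes, φ(pq) = (p−1)(q−1) = 162 × 282 = 45684.

45684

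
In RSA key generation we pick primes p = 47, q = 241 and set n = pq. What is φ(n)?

11040

φ(n) = (p − 1)(q − 1) = (47−1)(241−1) = 46·240 = 11040.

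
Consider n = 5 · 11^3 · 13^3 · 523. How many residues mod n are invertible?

φ(7646801305) = 7646801305 · (1 − 1/5) · (1 − 1/11) · (1 − 1/13) · (1 − 1/523)
       = 7646801305 · 250560/373945 = 5123701440.

5123701440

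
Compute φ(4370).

1584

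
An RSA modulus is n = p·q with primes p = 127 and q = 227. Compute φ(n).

28476

φ(pq) = (p−1)(q−1) = 126 · 226 = 28476.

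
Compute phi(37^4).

1823508

φ(37^4) = 37^4 − 37^3 = 1874161 − 50653 = 1823508.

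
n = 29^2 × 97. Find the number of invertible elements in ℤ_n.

77952

φ(29^2) = 29^2 − 29^1 = 841 − 29 = 812.
φ(97) = 97 − 1 = 96.
φ(81577) = 812 × 96 = 77952.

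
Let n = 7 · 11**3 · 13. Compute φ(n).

φ(121121) = 121121 · (1 − 1/7) · (1 − 1/11) · (1 − 1/13)
       = 121121 · 720/1001 = 87120.

87120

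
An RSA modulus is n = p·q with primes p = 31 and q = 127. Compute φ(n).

3780

φ(3937) = 3937 · (1 − 1/31) · (1 − 1/127)
       = 3937 · 3780/3937 = 3780.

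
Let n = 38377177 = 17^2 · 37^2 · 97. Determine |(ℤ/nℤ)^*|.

34781184

φ(38377177) = 38377177 · (1 − 1/17) · (1 − 1/37) · (1 − 1/97)
       = 38377177 · 55296/61013 = 34781184.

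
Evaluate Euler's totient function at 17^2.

φ(17^2) = 17^1·(17−1) = 17·16 = 272.

272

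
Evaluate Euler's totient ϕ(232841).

181440

Factor 232841: 232841 = 7 · 29 · 31 · 37.
φ(232841) = 232841 · (1 − 1/7) · (1 − 1/29) · (1 − 1/31) · (1 − 1/37)
       = 232841 · 181440/232841 = 181440.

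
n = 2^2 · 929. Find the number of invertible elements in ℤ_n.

φ(2^2) = 2^1·(2−1) = 2·1 = 2.
φ(929) = 929 − 1 = 928.
Multiply: 2 · 928 = 1856.

1856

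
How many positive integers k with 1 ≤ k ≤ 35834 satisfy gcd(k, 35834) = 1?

Factor 35834: 35834 = 2 × 19 × 23 × 41.
φ(2) = 2 − 1 = 1.
φ(19) = 19 − 1 = 18.
φ(23) = 23 − 1 = 22.
φ(41) = 41 − 1 = 40.
φ(35834) = 1 × 18 × 22 × 40 = 15840.

15840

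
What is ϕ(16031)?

First factor: 16031 = 17 · 23 · 41.
φ(16031) = 16031 · (1 − 1/17) · (1 − 1/23) · (1 − 1/41)
       = 16031 · 14080/16031 = 14080.

14080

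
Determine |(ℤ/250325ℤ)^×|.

250325 = 5**2 · 17 · 19 · 31.
φ(5^2) = 5^2 − 5^1 = 25 − 5 = 20.
φ(17) = 17 − 1 = 16.
φ(19) = 19 − 1 = 18.
φ(31) = 31 − 1 = 30.
φ(250325) = 20 × 16 × 18 × 30 = 172800.

172800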